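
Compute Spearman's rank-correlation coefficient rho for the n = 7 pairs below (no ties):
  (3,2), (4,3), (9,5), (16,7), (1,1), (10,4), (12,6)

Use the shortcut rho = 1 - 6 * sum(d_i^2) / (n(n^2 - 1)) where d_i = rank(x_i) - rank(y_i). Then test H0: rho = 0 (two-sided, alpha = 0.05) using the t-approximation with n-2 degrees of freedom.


Step 1: Rank x and y separately (midranks; no ties here).
rank(x): 3->2, 4->3, 9->4, 16->7, 1->1, 10->5, 12->6
rank(y): 2->2, 3->3, 5->5, 7->7, 1->1, 4->4, 6->6
Step 2: d_i = R_x(i) - R_y(i); compute d_i^2.
  (2-2)^2=0, (3-3)^2=0, (4-5)^2=1, (7-7)^2=0, (1-1)^2=0, (5-4)^2=1, (6-6)^2=0
sum(d^2) = 2.
Step 3: rho = 1 - 6*2 / (7*(7^2 - 1)) = 1 - 12/336 = 0.964286.
Step 4: Under H0, t = rho * sqrt((n-2)/(1-rho^2)) = 8.1408 ~ t(5).
Step 5: Two-sided p-value from the t-distribution with 5 df = 0.000454.
Step 6: alpha = 0.05. reject H0.

rho = 0.9643, p = 0.000454, reject H0 at alpha = 0.05.


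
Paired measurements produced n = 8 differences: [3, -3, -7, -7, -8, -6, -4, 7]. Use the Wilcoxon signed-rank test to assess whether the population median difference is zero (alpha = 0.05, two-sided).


Step 1: Drop any zero differences (none here) and take |d_i|.
|d| = [3, 3, 7, 7, 8, 6, 4, 7]
Step 2: Midrank |d_i| (ties get averaged ranks).
ranks: |3|->1.5, |3|->1.5, |7|->6, |7|->6, |8|->8, |6|->4, |4|->3, |7|->6
Step 3: Attach original signs; sum ranks with positive sign and with negative sign.
W+ = 1.5 + 6 = 7.5
W- = 1.5 + 6 + 6 + 8 + 4 + 3 = 28.5
(Check: W+ + W- = 36 should equal n(n+1)/2 = 36.)
Step 4: Test statistic W = min(W+, W-) = 7.5.
Step 5: Ties in |d|, so use the tie-corrected normal approximation.
        E[W] = n(n+1)/4 = 8*9/4 = 18.
        Tie groups: |d|=3 (t=2), |d|=7 (t=3); sum(t^3 - t) = 30.
        Var[W] = n(n+1)(2n+1)/24 - sum(t^3-t)/48 = 1224/24 - 30/48 = 50.375.
        z = (W - E[W]) / sqrt(Var[W]) = (7.5 - 18) / 7.0975 = -1.4794.
        Two-sided p = 2*Phi(z) = 0.139037.
Step 6: alpha = 0.05. fail to reject H0.

W+ = 7.5, W- = 28.5, W = min = 7.5, p = 0.139037, fail to reject H0.


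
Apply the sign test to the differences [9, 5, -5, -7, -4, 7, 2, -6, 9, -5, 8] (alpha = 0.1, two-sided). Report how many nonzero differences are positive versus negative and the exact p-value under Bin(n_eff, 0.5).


Step 1: Discard zero differences. Original n = 11; n_eff = number of nonzero differences = 11.
Nonzero differences (with sign): +9, +5, -5, -7, -4, +7, +2, -6, +9, -5, +8
Step 2: Count signs: positive = 6, negative = 5.
Step 3: Under H0: P(positive) = 0.5, so the number of positives S ~ Bin(11, 0.5).
Step 4: Two-sided exact p-value = sum of Bin(11,0.5) probabilities at or below the observed probability = 1.000000.
Step 5: alpha = 0.1. fail to reject H0.

n_eff = 11, pos = 6, neg = 5, p = 1.000000, fail to reject H0.


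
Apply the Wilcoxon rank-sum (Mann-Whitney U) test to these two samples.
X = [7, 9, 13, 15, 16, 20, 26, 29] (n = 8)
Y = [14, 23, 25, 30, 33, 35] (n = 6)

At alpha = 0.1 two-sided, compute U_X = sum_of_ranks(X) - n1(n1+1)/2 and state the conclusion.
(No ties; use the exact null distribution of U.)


Step 1: Combine and sort all 14 observations; assign midranks.
sorted (value, group): (7,X), (9,X), (13,X), (14,Y), (15,X), (16,X), (20,X), (23,Y), (25,Y), (26,X), (29,X), (30,Y), (33,Y), (35,Y)
ranks: 7->1, 9->2, 13->3, 14->4, 15->5, 16->6, 20->7, 23->8, 25->9, 26->10, 29->11, 30->12, 33->13, 35->14
Step 2: Rank sum for X: R1 = 1 + 2 + 3 + 5 + 6 + 7 + 10 + 11 = 45.
Step 3: U_X = R1 - n1(n1+1)/2 = 45 - 8*9/2 = 45 - 36 = 9.
       U_Y = n1*n2 - U_X = 48 - 9 = 39.
Step 4: No ties, so the exact null distribution of U (based on enumerating the C(14,8) = 3003 equally likely rank assignments) gives the two-sided p-value.
Step 5: p-value = 0.059274; compare to alpha = 0.1. reject H0.

U_X = 9, p = 0.059274, reject H0 at alpha = 0.1.


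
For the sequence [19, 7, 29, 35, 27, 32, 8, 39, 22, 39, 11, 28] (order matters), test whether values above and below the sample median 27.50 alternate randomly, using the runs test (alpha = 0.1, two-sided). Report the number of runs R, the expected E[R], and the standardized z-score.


Step 1: Compute median = 27.50; label A = above, B = below.
Labels in order: BBAABABABABA  (n_A = 6, n_B = 6)
Step 2: Count runs R = 10.
Step 3: Under H0 (random ordering), E[R] = 2*n_A*n_B/(n_A+n_B) + 1 = 2*6*6/12 + 1 = 7.0000.
        Var[R] = 2*n_A*n_B*(2*n_A*n_B - n_A - n_B) / ((n_A+n_B)^2 * (n_A+n_B-1)) = 4320/1584 = 2.7273.
        SD[R] = 1.6514.
Step 4: Continuity-corrected z = (R - 0.5 - E[R]) / SD[R] = (10 - 0.5 - 7.0000) / 1.6514 = 1.5138.
Step 5: Two-sided p-value via normal approximation = 2*(1 - Phi(|z|)) = 0.130070.
Step 6: alpha = 0.1. fail to reject H0.

R = 10, z = 1.5138, p = 0.130070, fail to reject H0.


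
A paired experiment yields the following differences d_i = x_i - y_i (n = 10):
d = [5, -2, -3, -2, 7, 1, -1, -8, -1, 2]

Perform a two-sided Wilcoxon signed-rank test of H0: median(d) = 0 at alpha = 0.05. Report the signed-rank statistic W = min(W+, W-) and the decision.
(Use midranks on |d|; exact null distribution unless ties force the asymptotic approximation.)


Step 1: Drop any zero differences (none here) and take |d_i|.
|d| = [5, 2, 3, 2, 7, 1, 1, 8, 1, 2]
Step 2: Midrank |d_i| (ties get averaged ranks).
ranks: |5|->8, |2|->5, |3|->7, |2|->5, |7|->9, |1|->2, |1|->2, |8|->10, |1|->2, |2|->5
Step 3: Attach original signs; sum ranks with positive sign and with negative sign.
W+ = 8 + 9 + 2 + 5 = 24
W- = 5 + 7 + 5 + 2 + 10 + 2 = 31
(Check: W+ + W- = 55 should equal n(n+1)/2 = 55.)
Step 4: Test statistic W = min(W+, W-) = 24.
Step 5: Ties in |d|, so use the tie-corrected normal approximation.
        E[W] = n(n+1)/4 = 10*11/4 = 27.5.
        Tie groups: |d|=1 (t=3), |d|=2 (t=3); sum(t^3 - t) = 48.
        Var[W] = n(n+1)(2n+1)/24 - sum(t^3-t)/48 = 2310/24 - 48/48 = 95.25.
        z = (W - E[W]) / sqrt(Var[W]) = (24 - 27.5) / 9.7596 = -0.3586.
        Two-sided p = 2*Phi(z) = 0.719879.
Step 6: alpha = 0.05. fail to reject H0.

W+ = 24, W- = 31, W = min = 24, p = 0.719879, fail to reject H0.


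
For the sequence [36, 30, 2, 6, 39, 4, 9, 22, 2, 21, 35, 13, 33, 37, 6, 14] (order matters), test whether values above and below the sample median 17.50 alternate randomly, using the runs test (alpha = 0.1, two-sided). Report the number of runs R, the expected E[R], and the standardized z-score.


Step 1: Compute median = 17.50; label A = above, B = below.
Labels in order: AABBABBABAABAABB  (n_A = 8, n_B = 8)
Step 2: Count runs R = 10.
Step 3: Under H0 (random ordering), E[R] = 2*n_A*n_B/(n_A+n_B) + 1 = 2*8*8/16 + 1 = 9.0000.
        Var[R] = 2*n_A*n_B*(2*n_A*n_B - n_A - n_B) / ((n_A+n_B)^2 * (n_A+n_B-1)) = 14336/3840 = 3.7333.
        SD[R] = 1.9322.
Step 4: Continuity-corrected z = (R - 0.5 - E[R]) / SD[R] = (10 - 0.5 - 9.0000) / 1.9322 = 0.2588.
Step 5: Two-sided p-value via normal approximation = 2*(1 - Phi(|z|)) = 0.795809.
Step 6: alpha = 0.1. fail to reject H0.

R = 10, z = 0.2588, p = 0.795809, fail to reject H0.


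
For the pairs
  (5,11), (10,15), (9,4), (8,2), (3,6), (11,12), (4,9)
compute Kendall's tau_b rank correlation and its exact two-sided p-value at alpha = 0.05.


Step 1: Enumerate the 21 unordered pairs (i,j) with i<j and classify each by sign(x_j-x_i) * sign(y_j-y_i).
  (1,2):dx=+5,dy=+4->C; (1,3):dx=+4,dy=-7->D; (1,4):dx=+3,dy=-9->D; (1,5):dx=-2,dy=-5->C
  (1,6):dx=+6,dy=+1->C; (1,7):dx=-1,dy=-2->C; (2,3):dx=-1,dy=-11->C; (2,4):dx=-2,dy=-13->C
  (2,5):dx=-7,dy=-9->C; (2,6):dx=+1,dy=-3->D; (2,7):dx=-6,dy=-6->C; (3,4):dx=-1,dy=-2->C
  (3,5):dx=-6,dy=+2->D; (3,6):dx=+2,dy=+8->C; (3,7):dx=-5,dy=+5->D; (4,5):dx=-5,dy=+4->D
  (4,6):dx=+3,dy=+10->C; (4,7):dx=-4,dy=+7->D; (5,6):dx=+8,dy=+6->C; (5,7):dx=+1,dy=+3->C
  (6,7):dx=-7,dy=-3->C
Step 2: C = 14, D = 7, total pairs = 21.
Step 3: tau = (C - D)/(n(n-1)/2) = (14 - 7)/21 = 0.333333.
Step 4: Exact two-sided p-value (enumerate n! = 5040 permutations of y under H0): p = 0.381349.
Step 5: alpha = 0.05. fail to reject H0.

tau_b = 0.3333 (C=14, D=7), p = 0.381349, fail to reject H0.


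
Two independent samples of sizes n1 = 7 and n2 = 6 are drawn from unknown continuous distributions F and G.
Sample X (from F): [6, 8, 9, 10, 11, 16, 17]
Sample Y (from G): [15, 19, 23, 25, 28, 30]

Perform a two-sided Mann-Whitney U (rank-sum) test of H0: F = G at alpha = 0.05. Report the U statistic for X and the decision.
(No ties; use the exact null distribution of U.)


Step 1: Combine and sort all 13 observations; assign midranks.
sorted (value, group): (6,X), (8,X), (9,X), (10,X), (11,X), (15,Y), (16,X), (17,X), (19,Y), (23,Y), (25,Y), (28,Y), (30,Y)
ranks: 6->1, 8->2, 9->3, 10->4, 11->5, 15->6, 16->7, 17->8, 19->9, 23->10, 25->11, 28->12, 30->13
Step 2: Rank sum for X: R1 = 1 + 2 + 3 + 4 + 5 + 7 + 8 = 30.
Step 3: U_X = R1 - n1(n1+1)/2 = 30 - 7*8/2 = 30 - 28 = 2.
       U_Y = n1*n2 - U_X = 42 - 2 = 40.
Step 4: No ties, so the exact null distribution of U (based on enumerating the C(13,7) = 1716 equally likely rank assignments) gives the two-sided p-value.
Step 5: p-value = 0.004662; compare to alpha = 0.05. reject H0.

U_X = 2, p = 0.004662, reject H0 at alpha = 0.05.


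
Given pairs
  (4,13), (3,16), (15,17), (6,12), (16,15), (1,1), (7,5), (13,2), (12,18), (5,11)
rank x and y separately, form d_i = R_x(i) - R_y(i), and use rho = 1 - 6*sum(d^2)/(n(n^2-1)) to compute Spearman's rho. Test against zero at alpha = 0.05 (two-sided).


Step 1: Rank x and y separately (midranks; no ties here).
rank(x): 4->3, 3->2, 15->9, 6->5, 16->10, 1->1, 7->6, 13->8, 12->7, 5->4
rank(y): 13->6, 16->8, 17->9, 12->5, 15->7, 1->1, 5->3, 2->2, 18->10, 11->4
Step 2: d_i = R_x(i) - R_y(i); compute d_i^2.
  (3-6)^2=9, (2-8)^2=36, (9-9)^2=0, (5-5)^2=0, (10-7)^2=9, (1-1)^2=0, (6-3)^2=9, (8-2)^2=36, (7-10)^2=9, (4-4)^2=0
sum(d^2) = 108.
Step 3: rho = 1 - 6*108 / (10*(10^2 - 1)) = 1 - 648/990 = 0.345455.
Step 4: Under H0, t = rho * sqrt((n-2)/(1-rho^2)) = 1.0412 ~ t(8).
Step 5: Two-sided p-value from the t-distribution with 8 df = 0.328227.
Step 6: alpha = 0.05. fail to reject H0.

rho = 0.3455, p = 0.328227, fail to reject H0 at alpha = 0.05.


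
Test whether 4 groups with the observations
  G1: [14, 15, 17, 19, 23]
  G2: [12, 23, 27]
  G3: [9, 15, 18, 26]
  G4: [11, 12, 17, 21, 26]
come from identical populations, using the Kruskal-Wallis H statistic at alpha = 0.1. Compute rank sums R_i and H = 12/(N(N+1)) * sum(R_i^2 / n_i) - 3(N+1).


Step 1: Combine all N = 17 observations and assign midranks.
sorted (value, group, rank): (9,G3,1), (11,G4,2), (12,G2,3.5), (12,G4,3.5), (14,G1,5), (15,G1,6.5), (15,G3,6.5), (17,G1,8.5), (17,G4,8.5), (18,G3,10), (19,G1,11), (21,G4,12), (23,G1,13.5), (23,G2,13.5), (26,G3,15.5), (26,G4,15.5), (27,G2,17)
Step 2: Sum ranks within each group.
R_1 = 44.5 (n_1 = 5)
R_2 = 34 (n_2 = 3)
R_3 = 33 (n_3 = 4)
R_4 = 41.5 (n_4 = 5)
Step 3: H = 12/(N(N+1)) * sum(R_i^2/n_i) - 3(N+1)
     = 12/(17*18) * (44.5^2/5 + 34^2/3 + 33^2/4 + 41.5^2/5) - 3*18
     = 0.039216 * 1398.08 - 54
     = 0.826797.
Step 4: Ties present; correction factor C = 1 - 30/(17^3 - 17) = 0.993873. Corrected H = 0.826797 / 0.993873 = 0.831895.
Step 5: Under H0, H ~ chi^2(3); p-value = 0.841824.
Step 6: alpha = 0.1. fail to reject H0.

H = 0.8319, df = 3, p = 0.841824, fail to reject H0.


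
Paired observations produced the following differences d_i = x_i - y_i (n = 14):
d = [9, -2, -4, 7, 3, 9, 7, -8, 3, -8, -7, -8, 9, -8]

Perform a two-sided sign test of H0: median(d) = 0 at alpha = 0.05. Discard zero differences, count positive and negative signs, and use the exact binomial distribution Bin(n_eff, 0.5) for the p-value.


Step 1: Discard zero differences. Original n = 14; n_eff = number of nonzero differences = 14.
Nonzero differences (with sign): +9, -2, -4, +7, +3, +9, +7, -8, +3, -8, -7, -8, +9, -8
Step 2: Count signs: positive = 7, negative = 7.
Step 3: Under H0: P(positive) = 0.5, so the number of positives S ~ Bin(14, 0.5).
Step 4: Two-sided exact p-value = sum of Bin(14,0.5) probabilities at or below the observed probability = 1.000000.
Step 5: alpha = 0.05. fail to reject H0.

n_eff = 14, pos = 7, neg = 7, p = 1.000000, fail to reject H0.


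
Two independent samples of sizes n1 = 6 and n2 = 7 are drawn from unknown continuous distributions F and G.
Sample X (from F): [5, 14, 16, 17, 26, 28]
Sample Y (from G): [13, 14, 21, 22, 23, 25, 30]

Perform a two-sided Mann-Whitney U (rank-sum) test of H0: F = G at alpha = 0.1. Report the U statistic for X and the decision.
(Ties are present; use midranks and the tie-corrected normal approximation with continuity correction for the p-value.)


Step 1: Combine and sort all 13 observations; assign midranks.
sorted (value, group): (5,X), (13,Y), (14,X), (14,Y), (16,X), (17,X), (21,Y), (22,Y), (23,Y), (25,Y), (26,X), (28,X), (30,Y)
ranks: 5->1, 13->2, 14->3.5, 14->3.5, 16->5, 17->6, 21->7, 22->8, 23->9, 25->10, 26->11, 28->12, 30->13
Step 2: Rank sum for X: R1 = 1 + 3.5 + 5 + 6 + 11 + 12 = 38.5.
Step 3: U_X = R1 - n1(n1+1)/2 = 38.5 - 6*7/2 = 38.5 - 21 = 17.5.
       U_Y = n1*n2 - U_X = 42 - 17.5 = 24.5.
Step 4: Ties are present, so use the tie-corrected normal approximation (with continuity correction) for the p-value.
Step 5: p-value = 0.667806; compare to alpha = 0.1. fail to reject H0.

U_X = 17.5, p = 0.667806, fail to reject H0 at alpha = 0.1.


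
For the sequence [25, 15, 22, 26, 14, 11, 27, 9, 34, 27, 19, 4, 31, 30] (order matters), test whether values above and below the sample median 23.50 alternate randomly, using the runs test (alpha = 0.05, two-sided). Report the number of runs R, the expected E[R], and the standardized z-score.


Step 1: Compute median = 23.50; label A = above, B = below.
Labels in order: ABBABBABAABBAA  (n_A = 7, n_B = 7)
Step 2: Count runs R = 9.
Step 3: Under H0 (random ordering), E[R] = 2*n_A*n_B/(n_A+n_B) + 1 = 2*7*7/14 + 1 = 8.0000.
        Var[R] = 2*n_A*n_B*(2*n_A*n_B - n_A - n_B) / ((n_A+n_B)^2 * (n_A+n_B-1)) = 8232/2548 = 3.2308.
        SD[R] = 1.7974.
Step 4: Continuity-corrected z = (R - 0.5 - E[R]) / SD[R] = (9 - 0.5 - 8.0000) / 1.7974 = 0.2782.
Step 5: Two-sided p-value via normal approximation = 2*(1 - Phi(|z|)) = 0.780879.
Step 6: alpha = 0.05. fail to reject H0.

R = 9, z = 0.2782, p = 0.780879, fail to reject H0.


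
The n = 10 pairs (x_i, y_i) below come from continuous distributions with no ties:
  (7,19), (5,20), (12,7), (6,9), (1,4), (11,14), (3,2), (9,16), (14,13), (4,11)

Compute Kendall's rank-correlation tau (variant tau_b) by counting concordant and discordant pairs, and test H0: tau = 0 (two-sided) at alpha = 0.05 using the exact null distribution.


Step 1: Enumerate the 45 unordered pairs (i,j) with i<j and classify each by sign(x_j-x_i) * sign(y_j-y_i).
  (1,2):dx=-2,dy=+1->D; (1,3):dx=+5,dy=-12->D; (1,4):dx=-1,dy=-10->C; (1,5):dx=-6,dy=-15->C
  (1,6):dx=+4,dy=-5->D; (1,7):dx=-4,dy=-17->C; (1,8):dx=+2,dy=-3->D; (1,9):dx=+7,dy=-6->D
  (1,10):dx=-3,dy=-8->C; (2,3):dx=+7,dy=-13->D; (2,4):dx=+1,dy=-11->D; (2,5):dx=-4,dy=-16->C
  (2,6):dx=+6,dy=-6->D; (2,7):dx=-2,dy=-18->C; (2,8):dx=+4,dy=-4->D; (2,9):dx=+9,dy=-7->D
  (2,10):dx=-1,dy=-9->C; (3,4):dx=-6,dy=+2->D; (3,5):dx=-11,dy=-3->C; (3,6):dx=-1,dy=+7->D
  (3,7):dx=-9,dy=-5->C; (3,8):dx=-3,dy=+9->D; (3,9):dx=+2,dy=+6->C; (3,10):dx=-8,dy=+4->D
  (4,5):dx=-5,dy=-5->C; (4,6):dx=+5,dy=+5->C; (4,7):dx=-3,dy=-7->C; (4,8):dx=+3,dy=+7->C
  (4,9):dx=+8,dy=+4->C; (4,10):dx=-2,dy=+2->D; (5,6):dx=+10,dy=+10->C; (5,7):dx=+2,dy=-2->D
  (5,8):dx=+8,dy=+12->C; (5,9):dx=+13,dy=+9->C; (5,10):dx=+3,dy=+7->C; (6,7):dx=-8,dy=-12->C
  (6,8):dx=-2,dy=+2->D; (6,9):dx=+3,dy=-1->D; (6,10):dx=-7,dy=-3->C; (7,8):dx=+6,dy=+14->C
  (7,9):dx=+11,dy=+11->C; (7,10):dx=+1,dy=+9->C; (8,9):dx=+5,dy=-3->D; (8,10):dx=-5,dy=-5->C
  (9,10):dx=-10,dy=-2->C
Step 2: C = 26, D = 19, total pairs = 45.
Step 3: tau = (C - D)/(n(n-1)/2) = (26 - 19)/45 = 0.155556.
Step 4: Exact two-sided p-value (enumerate n! = 3628800 permutations of y under H0): p = 0.600654.
Step 5: alpha = 0.05. fail to reject H0.

tau_b = 0.1556 (C=26, D=19), p = 0.600654, fail to reject H0.


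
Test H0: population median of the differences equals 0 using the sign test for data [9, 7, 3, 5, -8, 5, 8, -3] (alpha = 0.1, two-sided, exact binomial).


Step 1: Discard zero differences. Original n = 8; n_eff = number of nonzero differences = 8.
Nonzero differences (with sign): +9, +7, +3, +5, -8, +5, +8, -3
Step 2: Count signs: positive = 6, negative = 2.
Step 3: Under H0: P(positive) = 0.5, so the number of positives S ~ Bin(8, 0.5).
Step 4: Two-sided exact p-value = sum of Bin(8,0.5) probabilities at or below the observed probability = 0.289062.
Step 5: alpha = 0.1. fail to reject H0.

n_eff = 8, pos = 6, neg = 2, p = 0.289062, fail to reject H0.


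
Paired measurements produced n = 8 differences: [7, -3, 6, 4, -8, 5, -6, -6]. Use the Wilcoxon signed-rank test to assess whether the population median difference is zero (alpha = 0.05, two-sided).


Step 1: Drop any zero differences (none here) and take |d_i|.
|d| = [7, 3, 6, 4, 8, 5, 6, 6]
Step 2: Midrank |d_i| (ties get averaged ranks).
ranks: |7|->7, |3|->1, |6|->5, |4|->2, |8|->8, |5|->3, |6|->5, |6|->5
Step 3: Attach original signs; sum ranks with positive sign and with negative sign.
W+ = 7 + 5 + 2 + 3 = 17
W- = 1 + 8 + 5 + 5 = 19
(Check: W+ + W- = 36 should equal n(n+1)/2 = 36.)
Step 4: Test statistic W = min(W+, W-) = 17.
Step 5: Ties in |d|, so use the tie-corrected normal approximation.
        E[W] = n(n+1)/4 = 8*9/4 = 18.
        Tie groups: |d|=6 (t=3); sum(t^3 - t) = 24.
        Var[W] = n(n+1)(2n+1)/24 - sum(t^3-t)/48 = 1224/24 - 24/48 = 50.5.
        z = (W - E[W]) / sqrt(Var[W]) = (17 - 18) / 7.1063 = -0.1407.
        Two-sided p = 2*Phi(z) = 0.888092.
Step 6: alpha = 0.05. fail to reject H0.

W+ = 17, W- = 19, W = min = 17, p = 0.888092, fail to reject H0.


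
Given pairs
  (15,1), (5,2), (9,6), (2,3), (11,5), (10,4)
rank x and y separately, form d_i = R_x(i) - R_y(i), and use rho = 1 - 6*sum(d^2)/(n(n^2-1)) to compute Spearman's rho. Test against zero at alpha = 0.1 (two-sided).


Step 1: Rank x and y separately (midranks; no ties here).
rank(x): 15->6, 5->2, 9->3, 2->1, 11->5, 10->4
rank(y): 1->1, 2->2, 6->6, 3->3, 5->5, 4->4
Step 2: d_i = R_x(i) - R_y(i); compute d_i^2.
  (6-1)^2=25, (2-2)^2=0, (3-6)^2=9, (1-3)^2=4, (5-5)^2=0, (4-4)^2=0
sum(d^2) = 38.
Step 3: rho = 1 - 6*38 / (6*(6^2 - 1)) = 1 - 228/210 = -0.085714.
Step 4: Under H0, t = rho * sqrt((n-2)/(1-rho^2)) = -0.1721 ~ t(4).
Step 5: Two-sided p-value from the t-distribution with 4 df = 0.871743.
Step 6: alpha = 0.1. fail to reject H0.

rho = -0.0857, p = 0.871743, fail to reject H0 at alpha = 0.1.


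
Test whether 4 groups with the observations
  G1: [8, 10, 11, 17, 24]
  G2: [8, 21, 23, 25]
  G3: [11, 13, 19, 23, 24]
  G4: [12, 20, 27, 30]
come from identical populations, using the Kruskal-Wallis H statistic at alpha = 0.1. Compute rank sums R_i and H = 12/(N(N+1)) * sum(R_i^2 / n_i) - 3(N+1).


Step 1: Combine all N = 18 observations and assign midranks.
sorted (value, group, rank): (8,G1,1.5), (8,G2,1.5), (10,G1,3), (11,G1,4.5), (11,G3,4.5), (12,G4,6), (13,G3,7), (17,G1,8), (19,G3,9), (20,G4,10), (21,G2,11), (23,G2,12.5), (23,G3,12.5), (24,G1,14.5), (24,G3,14.5), (25,G2,16), (27,G4,17), (30,G4,18)
Step 2: Sum ranks within each group.
R_1 = 31.5 (n_1 = 5)
R_2 = 41 (n_2 = 4)
R_3 = 47.5 (n_3 = 5)
R_4 = 51 (n_4 = 4)
Step 3: H = 12/(N(N+1)) * sum(R_i^2/n_i) - 3(N+1)
     = 12/(18*19) * (31.5^2/5 + 41^2/4 + 47.5^2/5 + 51^2/4) - 3*19
     = 0.035088 * 1720.2 - 57
     = 3.357895.
Step 4: Ties present; correction factor C = 1 - 24/(18^3 - 18) = 0.995872. Corrected H = 3.357895 / 0.995872 = 3.371813.
Step 5: Under H0, H ~ chi^2(3); p-value = 0.337772.
Step 6: alpha = 0.1. fail to reject H0.

H = 3.3718, df = 3, p = 0.337772, fail to reject H0.


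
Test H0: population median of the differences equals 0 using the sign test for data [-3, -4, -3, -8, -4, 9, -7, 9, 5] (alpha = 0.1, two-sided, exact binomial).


Step 1: Discard zero differences. Original n = 9; n_eff = number of nonzero differences = 9.
Nonzero differences (with sign): -3, -4, -3, -8, -4, +9, -7, +9, +5
Step 2: Count signs: positive = 3, negative = 6.
Step 3: Under H0: P(positive) = 0.5, so the number of positives S ~ Bin(9, 0.5).
Step 4: Two-sided exact p-value = sum of Bin(9,0.5) probabilities at or below the observed probability = 0.507812.
Step 5: alpha = 0.1. fail to reject H0.

n_eff = 9, pos = 3, neg = 6, p = 0.507812, fail to reject H0.


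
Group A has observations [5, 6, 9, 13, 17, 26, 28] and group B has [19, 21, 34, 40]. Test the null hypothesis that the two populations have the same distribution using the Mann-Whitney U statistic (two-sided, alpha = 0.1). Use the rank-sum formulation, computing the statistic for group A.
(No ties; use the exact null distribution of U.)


Step 1: Combine and sort all 11 observations; assign midranks.
sorted (value, group): (5,X), (6,X), (9,X), (13,X), (17,X), (19,Y), (21,Y), (26,X), (28,X), (34,Y), (40,Y)
ranks: 5->1, 6->2, 9->3, 13->4, 17->5, 19->6, 21->7, 26->8, 28->9, 34->10, 40->11
Step 2: Rank sum for X: R1 = 1 + 2 + 3 + 4 + 5 + 8 + 9 = 32.
Step 3: U_X = R1 - n1(n1+1)/2 = 32 - 7*8/2 = 32 - 28 = 4.
       U_Y = n1*n2 - U_X = 28 - 4 = 24.
Step 4: No ties, so the exact null distribution of U (based on enumerating the C(11,7) = 330 equally likely rank assignments) gives the two-sided p-value.
Step 5: p-value = 0.072727; compare to alpha = 0.1. reject H0.

U_X = 4, p = 0.072727, reject H0 at alpha = 0.1.


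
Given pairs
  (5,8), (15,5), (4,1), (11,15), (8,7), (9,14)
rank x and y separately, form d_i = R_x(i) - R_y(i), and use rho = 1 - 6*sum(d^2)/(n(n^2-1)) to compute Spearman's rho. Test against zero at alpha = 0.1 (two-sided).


Step 1: Rank x and y separately (midranks; no ties here).
rank(x): 5->2, 15->6, 4->1, 11->5, 8->3, 9->4
rank(y): 8->4, 5->2, 1->1, 15->6, 7->3, 14->5
Step 2: d_i = R_x(i) - R_y(i); compute d_i^2.
  (2-4)^2=4, (6-2)^2=16, (1-1)^2=0, (5-6)^2=1, (3-3)^2=0, (4-5)^2=1
sum(d^2) = 22.
Step 3: rho = 1 - 6*22 / (6*(6^2 - 1)) = 1 - 132/210 = 0.371429.
Step 4: Under H0, t = rho * sqrt((n-2)/(1-rho^2)) = 0.8001 ~ t(4).
Step 5: Two-sided p-value from the t-distribution with 4 df = 0.468478.
Step 6: alpha = 0.1. fail to reject H0.

rho = 0.3714, p = 0.468478, fail to reject H0 at alpha = 0.1.


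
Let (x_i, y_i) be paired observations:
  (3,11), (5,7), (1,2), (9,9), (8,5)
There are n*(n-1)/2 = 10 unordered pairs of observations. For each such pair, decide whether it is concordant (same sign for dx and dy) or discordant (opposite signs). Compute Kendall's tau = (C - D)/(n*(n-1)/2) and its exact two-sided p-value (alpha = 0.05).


Step 1: Enumerate the 10 unordered pairs (i,j) with i<j and classify each by sign(x_j-x_i) * sign(y_j-y_i).
  (1,2):dx=+2,dy=-4->D; (1,3):dx=-2,dy=-9->C; (1,4):dx=+6,dy=-2->D; (1,5):dx=+5,dy=-6->D
  (2,3):dx=-4,dy=-5->C; (2,4):dx=+4,dy=+2->C; (2,5):dx=+3,dy=-2->D; (3,4):dx=+8,dy=+7->C
  (3,5):dx=+7,dy=+3->C; (4,5):dx=-1,dy=-4->C
Step 2: C = 6, D = 4, total pairs = 10.
Step 3: tau = (C - D)/(n(n-1)/2) = (6 - 4)/10 = 0.200000.
Step 4: Exact two-sided p-value (enumerate n! = 120 permutations of y under H0): p = 0.816667.
Step 5: alpha = 0.05. fail to reject H0.

tau_b = 0.2000 (C=6, D=4), p = 0.816667, fail to reject H0.


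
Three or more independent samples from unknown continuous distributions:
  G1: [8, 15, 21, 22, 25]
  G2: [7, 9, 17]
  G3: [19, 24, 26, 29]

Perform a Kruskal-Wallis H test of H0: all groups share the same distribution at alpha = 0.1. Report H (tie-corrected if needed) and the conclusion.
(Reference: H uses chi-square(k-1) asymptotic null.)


Step 1: Combine all N = 12 observations and assign midranks.
sorted (value, group, rank): (7,G2,1), (8,G1,2), (9,G2,3), (15,G1,4), (17,G2,5), (19,G3,6), (21,G1,7), (22,G1,8), (24,G3,9), (25,G1,10), (26,G3,11), (29,G3,12)
Step 2: Sum ranks within each group.
R_1 = 31 (n_1 = 5)
R_2 = 9 (n_2 = 3)
R_3 = 38 (n_3 = 4)
Step 3: H = 12/(N(N+1)) * sum(R_i^2/n_i) - 3(N+1)
     = 12/(12*13) * (31^2/5 + 9^2/3 + 38^2/4) - 3*13
     = 0.076923 * 580.2 - 39
     = 5.630769.
Step 4: No ties, so H is used without correction.
Step 5: Under H0, H ~ chi^2(2); p-value = 0.059882.
Step 6: alpha = 0.1. reject H0.

H = 5.6308, df = 2, p = 0.059882, reject H0.


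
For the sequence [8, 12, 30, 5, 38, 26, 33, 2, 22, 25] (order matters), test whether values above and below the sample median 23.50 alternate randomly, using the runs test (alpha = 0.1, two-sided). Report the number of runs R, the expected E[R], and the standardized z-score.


Step 1: Compute median = 23.50; label A = above, B = below.
Labels in order: BBABAAABBA  (n_A = 5, n_B = 5)
Step 2: Count runs R = 6.
Step 3: Under H0 (random ordering), E[R] = 2*n_A*n_B/(n_A+n_B) + 1 = 2*5*5/10 + 1 = 6.0000.
        Var[R] = 2*n_A*n_B*(2*n_A*n_B - n_A - n_B) / ((n_A+n_B)^2 * (n_A+n_B-1)) = 2000/900 = 2.2222.
        SD[R] = 1.4907.
Step 4: R = E[R], so z = 0 with no continuity correction.
Step 5: Two-sided p-value via normal approximation = 2*(1 - Phi(|z|)) = 1.000000.
Step 6: alpha = 0.1. fail to reject H0.

R = 6, z = 0.0000, p = 1.000000, fail to reject H0.


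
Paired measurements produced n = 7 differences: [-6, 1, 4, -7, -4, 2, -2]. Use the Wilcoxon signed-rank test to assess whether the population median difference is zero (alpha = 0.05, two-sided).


Step 1: Drop any zero differences (none here) and take |d_i|.
|d| = [6, 1, 4, 7, 4, 2, 2]
Step 2: Midrank |d_i| (ties get averaged ranks).
ranks: |6|->6, |1|->1, |4|->4.5, |7|->7, |4|->4.5, |2|->2.5, |2|->2.5
Step 3: Attach original signs; sum ranks with positive sign and with negative sign.
W+ = 1 + 4.5 + 2.5 = 8
W- = 6 + 7 + 4.5 + 2.5 = 20
(Check: W+ + W- = 28 should equal n(n+1)/2 = 28.)
Step 4: Test statistic W = min(W+, W-) = 8.
Step 5: Ties in |d|, so use the tie-corrected normal approximation.
        E[W] = n(n+1)/4 = 7*8/4 = 14.
        Tie groups: |d|=2 (t=2), |d|=4 (t=2); sum(t^3 - t) = 12.
        Var[W] = n(n+1)(2n+1)/24 - sum(t^3-t)/48 = 840/24 - 12/48 = 34.75.
        z = (W - E[W]) / sqrt(Var[W]) = (8 - 14) / 5.8949 = -1.0178.
        Two-sided p = 2*Phi(z) = 0.308760.
Step 6: alpha = 0.05. fail to reject H0.

W+ = 8, W- = 20, W = min = 8, p = 0.308760, fail to reject H0.


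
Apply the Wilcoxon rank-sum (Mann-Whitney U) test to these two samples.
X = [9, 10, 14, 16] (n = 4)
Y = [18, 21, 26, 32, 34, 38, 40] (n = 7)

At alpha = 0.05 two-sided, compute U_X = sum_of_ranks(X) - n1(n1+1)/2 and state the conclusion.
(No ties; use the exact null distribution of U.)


Step 1: Combine and sort all 11 observations; assign midranks.
sorted (value, group): (9,X), (10,X), (14,X), (16,X), (18,Y), (21,Y), (26,Y), (32,Y), (34,Y), (38,Y), (40,Y)
ranks: 9->1, 10->2, 14->3, 16->4, 18->5, 21->6, 26->7, 32->8, 34->9, 38->10, 40->11
Step 2: Rank sum for X: R1 = 1 + 2 + 3 + 4 = 10.
Step 3: U_X = R1 - n1(n1+1)/2 = 10 - 4*5/2 = 10 - 10 = 0.
       U_Y = n1*n2 - U_X = 28 - 0 = 28.
Step 4: No ties, so the exact null distribution of U (based on enumerating the C(11,4) = 330 equally likely rank assignments) gives the two-sided p-value.
Step 5: p-value = 0.006061; compare to alpha = 0.05. reject H0.

U_X = 0, p = 0.006061, reject H0 at alpha = 0.05.


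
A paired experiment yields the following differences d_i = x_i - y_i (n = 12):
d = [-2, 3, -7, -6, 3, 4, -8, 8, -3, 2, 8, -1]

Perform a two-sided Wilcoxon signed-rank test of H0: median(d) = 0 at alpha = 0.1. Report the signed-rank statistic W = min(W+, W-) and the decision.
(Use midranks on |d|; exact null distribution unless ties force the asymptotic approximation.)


Step 1: Drop any zero differences (none here) and take |d_i|.
|d| = [2, 3, 7, 6, 3, 4, 8, 8, 3, 2, 8, 1]
Step 2: Midrank |d_i| (ties get averaged ranks).
ranks: |2|->2.5, |3|->5, |7|->9, |6|->8, |3|->5, |4|->7, |8|->11, |8|->11, |3|->5, |2|->2.5, |8|->11, |1|->1
Step 3: Attach original signs; sum ranks with positive sign and with negative sign.
W+ = 5 + 5 + 7 + 11 + 2.5 + 11 = 41.5
W- = 2.5 + 9 + 8 + 11 + 5 + 1 = 36.5
(Check: W+ + W- = 78 should equal n(n+1)/2 = 78.)
Step 4: Test statistic W = min(W+, W-) = 36.5.
Step 5: Ties in |d|, so use the tie-corrected normal approximation.
        E[W] = n(n+1)/4 = 12*13/4 = 39.
        Tie groups: |d|=2 (t=2), |d|=3 (t=3), |d|=8 (t=3); sum(t^3 - t) = 54.
        Var[W] = n(n+1)(2n+1)/24 - sum(t^3-t)/48 = 3900/24 - 54/48 = 161.375.
        z = (W - E[W]) / sqrt(Var[W]) = (36.5 - 39) / 12.7033 = -0.1968.
        Two-sided p = 2*Phi(z) = 0.843985.
Step 6: alpha = 0.1. fail to reject H0.

W+ = 41.5, W- = 36.5, W = min = 36.5, p = 0.843985, fail to reject H0.


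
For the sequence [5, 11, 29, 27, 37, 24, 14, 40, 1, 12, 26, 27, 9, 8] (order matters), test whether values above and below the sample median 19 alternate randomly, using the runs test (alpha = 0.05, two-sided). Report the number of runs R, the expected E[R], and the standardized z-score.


Step 1: Compute median = 19; label A = above, B = below.
Labels in order: BBAAAABABBAABB  (n_A = 7, n_B = 7)
Step 2: Count runs R = 7.
Step 3: Under H0 (random ordering), E[R] = 2*n_A*n_B/(n_A+n_B) + 1 = 2*7*7/14 + 1 = 8.0000.
        Var[R] = 2*n_A*n_B*(2*n_A*n_B - n_A - n_B) / ((n_A+n_B)^2 * (n_A+n_B-1)) = 8232/2548 = 3.2308.
        SD[R] = 1.7974.
Step 4: Continuity-corrected z = (R + 0.5 - E[R]) / SD[R] = (7 + 0.5 - 8.0000) / 1.7974 = -0.2782.
Step 5: Two-sided p-value via normal approximation = 2*(1 - Phi(|z|)) = 0.780879.
Step 6: alpha = 0.05. fail to reject H0.

R = 7, z = -0.2782, p = 0.780879, fail to reject H0.


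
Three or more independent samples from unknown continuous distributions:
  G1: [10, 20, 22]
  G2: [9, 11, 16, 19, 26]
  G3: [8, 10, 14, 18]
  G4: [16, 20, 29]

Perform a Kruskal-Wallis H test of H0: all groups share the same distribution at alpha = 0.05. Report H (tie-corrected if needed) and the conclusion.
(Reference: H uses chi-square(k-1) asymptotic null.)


Step 1: Combine all N = 15 observations and assign midranks.
sorted (value, group, rank): (8,G3,1), (9,G2,2), (10,G1,3.5), (10,G3,3.5), (11,G2,5), (14,G3,6), (16,G2,7.5), (16,G4,7.5), (18,G3,9), (19,G2,10), (20,G1,11.5), (20,G4,11.5), (22,G1,13), (26,G2,14), (29,G4,15)
Step 2: Sum ranks within each group.
R_1 = 28 (n_1 = 3)
R_2 = 38.5 (n_2 = 5)
R_3 = 19.5 (n_3 = 4)
R_4 = 34 (n_4 = 3)
Step 3: H = 12/(N(N+1)) * sum(R_i^2/n_i) - 3(N+1)
     = 12/(15*16) * (28^2/3 + 38.5^2/5 + 19.5^2/4 + 34^2/3) - 3*16
     = 0.050000 * 1038.18 - 48
     = 3.908958.
Step 4: Ties present; correction factor C = 1 - 18/(15^3 - 15) = 0.994643. Corrected H = 3.908958 / 0.994643 = 3.930012.
Step 5: Under H0, H ~ chi^2(3); p-value = 0.269121.
Step 6: alpha = 0.05. fail to reject H0.

H = 3.9300, df = 3, p = 0.269121, fail to reject H0.


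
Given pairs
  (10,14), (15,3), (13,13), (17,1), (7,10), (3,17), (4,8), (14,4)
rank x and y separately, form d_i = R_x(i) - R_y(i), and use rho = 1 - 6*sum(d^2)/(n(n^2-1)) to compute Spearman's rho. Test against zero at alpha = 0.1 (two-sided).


Step 1: Rank x and y separately (midranks; no ties here).
rank(x): 10->4, 15->7, 13->5, 17->8, 7->3, 3->1, 4->2, 14->6
rank(y): 14->7, 3->2, 13->6, 1->1, 10->5, 17->8, 8->4, 4->3
Step 2: d_i = R_x(i) - R_y(i); compute d_i^2.
  (4-7)^2=9, (7-2)^2=25, (5-6)^2=1, (8-1)^2=49, (3-5)^2=4, (1-8)^2=49, (2-4)^2=4, (6-3)^2=9
sum(d^2) = 150.
Step 3: rho = 1 - 6*150 / (8*(8^2 - 1)) = 1 - 900/504 = -0.785714.
Step 4: Under H0, t = rho * sqrt((n-2)/(1-rho^2)) = -3.1113 ~ t(6).
Step 5: Two-sided p-value from the t-distribution with 6 df = 0.020815.
Step 6: alpha = 0.1. reject H0.

rho = -0.7857, p = 0.020815, reject H0 at alpha = 0.1.


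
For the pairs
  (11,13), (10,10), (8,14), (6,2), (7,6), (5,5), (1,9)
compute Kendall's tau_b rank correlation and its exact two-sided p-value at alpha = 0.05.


Step 1: Enumerate the 21 unordered pairs (i,j) with i<j and classify each by sign(x_j-x_i) * sign(y_j-y_i).
  (1,2):dx=-1,dy=-3->C; (1,3):dx=-3,dy=+1->D; (1,4):dx=-5,dy=-11->C; (1,5):dx=-4,dy=-7->C
  (1,6):dx=-6,dy=-8->C; (1,7):dx=-10,dy=-4->C; (2,3):dx=-2,dy=+4->D; (2,4):dx=-4,dy=-8->C
  (2,5):dx=-3,dy=-4->C; (2,6):dx=-5,dy=-5->C; (2,7):dx=-9,dy=-1->C; (3,4):dx=-2,dy=-12->C
  (3,5):dx=-1,dy=-8->C; (3,6):dx=-3,dy=-9->C; (3,7):dx=-7,dy=-5->C; (4,5):dx=+1,dy=+4->C
  (4,6):dx=-1,dy=+3->D; (4,7):dx=-5,dy=+7->D; (5,6):dx=-2,dy=-1->C; (5,7):dx=-6,dy=+3->D
  (6,7):dx=-4,dy=+4->D
Step 2: C = 15, D = 6, total pairs = 21.
Step 3: tau = (C - D)/(n(n-1)/2) = (15 - 6)/21 = 0.428571.
Step 4: Exact two-sided p-value (enumerate n! = 5040 permutations of y under H0): p = 0.238889.
Step 5: alpha = 0.05. fail to reject H0.

tau_b = 0.4286 (C=15, D=6), p = 0.238889, fail to reject H0.


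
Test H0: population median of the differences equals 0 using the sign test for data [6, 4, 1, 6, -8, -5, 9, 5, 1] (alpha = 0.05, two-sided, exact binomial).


Step 1: Discard zero differences. Original n = 9; n_eff = number of nonzero differences = 9.
Nonzero differences (with sign): +6, +4, +1, +6, -8, -5, +9, +5, +1
Step 2: Count signs: positive = 7, negative = 2.
Step 3: Under H0: P(positive) = 0.5, so the number of positives S ~ Bin(9, 0.5).
Step 4: Two-sided exact p-value = sum of Bin(9,0.5) probabilities at or below the observed probability = 0.179688.
Step 5: alpha = 0.05. fail to reject H0.

n_eff = 9, pos = 7, neg = 2, p = 0.179688, fail to reject H0.


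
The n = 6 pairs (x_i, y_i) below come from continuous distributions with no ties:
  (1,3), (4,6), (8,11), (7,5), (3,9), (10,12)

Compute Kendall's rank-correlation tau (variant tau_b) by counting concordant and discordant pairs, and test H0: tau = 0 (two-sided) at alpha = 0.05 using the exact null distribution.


Step 1: Enumerate the 15 unordered pairs (i,j) with i<j and classify each by sign(x_j-x_i) * sign(y_j-y_i).
  (1,2):dx=+3,dy=+3->C; (1,3):dx=+7,dy=+8->C; (1,4):dx=+6,dy=+2->C; (1,5):dx=+2,dy=+6->C
  (1,6):dx=+9,dy=+9->C; (2,3):dx=+4,dy=+5->C; (2,4):dx=+3,dy=-1->D; (2,5):dx=-1,dy=+3->D
  (2,6):dx=+6,dy=+6->C; (3,4):dx=-1,dy=-6->C; (3,5):dx=-5,dy=-2->C; (3,6):dx=+2,dy=+1->C
  (4,5):dx=-4,dy=+4->D; (4,6):dx=+3,dy=+7->C; (5,6):dx=+7,dy=+3->C
Step 2: C = 12, D = 3, total pairs = 15.
Step 3: tau = (C - D)/(n(n-1)/2) = (12 - 3)/15 = 0.600000.
Step 4: Exact two-sided p-value (enumerate n! = 720 permutations of y under H0): p = 0.136111.
Step 5: alpha = 0.05. fail to reject H0.

tau_b = 0.6000 (C=12, D=3), p = 0.136111, fail to reject H0.


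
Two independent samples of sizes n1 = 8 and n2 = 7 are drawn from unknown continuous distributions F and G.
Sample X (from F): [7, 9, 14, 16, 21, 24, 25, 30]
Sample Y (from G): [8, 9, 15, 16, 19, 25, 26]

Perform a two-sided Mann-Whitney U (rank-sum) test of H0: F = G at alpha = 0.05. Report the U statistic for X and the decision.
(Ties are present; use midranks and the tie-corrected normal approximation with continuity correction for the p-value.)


Step 1: Combine and sort all 15 observations; assign midranks.
sorted (value, group): (7,X), (8,Y), (9,X), (9,Y), (14,X), (15,Y), (16,X), (16,Y), (19,Y), (21,X), (24,X), (25,X), (25,Y), (26,Y), (30,X)
ranks: 7->1, 8->2, 9->3.5, 9->3.5, 14->5, 15->6, 16->7.5, 16->7.5, 19->9, 21->10, 24->11, 25->12.5, 25->12.5, 26->14, 30->15
Step 2: Rank sum for X: R1 = 1 + 3.5 + 5 + 7.5 + 10 + 11 + 12.5 + 15 = 65.5.
Step 3: U_X = R1 - n1(n1+1)/2 = 65.5 - 8*9/2 = 65.5 - 36 = 29.5.
       U_Y = n1*n2 - U_X = 56 - 29.5 = 26.5.
Step 4: Ties are present, so use the tie-corrected normal approximation (with continuity correction) for the p-value.
Step 5: p-value = 0.907622; compare to alpha = 0.05. fail to reject H0.

U_X = 29.5, p = 0.907622, fail to reject H0 at alpha = 0.05.


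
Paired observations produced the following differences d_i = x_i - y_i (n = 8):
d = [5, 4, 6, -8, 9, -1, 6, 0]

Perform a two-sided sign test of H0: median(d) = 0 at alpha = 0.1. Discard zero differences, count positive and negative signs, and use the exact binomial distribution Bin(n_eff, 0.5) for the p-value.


Step 1: Discard zero differences. Original n = 8; n_eff = number of nonzero differences = 7.
Nonzero differences (with sign): +5, +4, +6, -8, +9, -1, +6
Step 2: Count signs: positive = 5, negative = 2.
Step 3: Under H0: P(positive) = 0.5, so the number of positives S ~ Bin(7, 0.5).
Step 4: Two-sided exact p-value = sum of Bin(7,0.5) probabilities at or below the observed probability = 0.453125.
Step 5: alpha = 0.1. fail to reject H0.

n_eff = 7, pos = 5, neg = 2, p = 0.453125, fail to reject H0.


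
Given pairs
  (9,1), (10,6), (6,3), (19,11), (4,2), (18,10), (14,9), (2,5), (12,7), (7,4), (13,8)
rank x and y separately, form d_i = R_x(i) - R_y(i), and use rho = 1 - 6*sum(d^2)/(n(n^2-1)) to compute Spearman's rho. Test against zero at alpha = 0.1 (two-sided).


Step 1: Rank x and y separately (midranks; no ties here).
rank(x): 9->5, 10->6, 6->3, 19->11, 4->2, 18->10, 14->9, 2->1, 12->7, 7->4, 13->8
rank(y): 1->1, 6->6, 3->3, 11->11, 2->2, 10->10, 9->9, 5->5, 7->7, 4->4, 8->8
Step 2: d_i = R_x(i) - R_y(i); compute d_i^2.
  (5-1)^2=16, (6-6)^2=0, (3-3)^2=0, (11-11)^2=0, (2-2)^2=0, (10-10)^2=0, (9-9)^2=0, (1-5)^2=16, (7-7)^2=0, (4-4)^2=0, (8-8)^2=0
sum(d^2) = 32.
Step 3: rho = 1 - 6*32 / (11*(11^2 - 1)) = 1 - 192/1320 = 0.854545.
Step 4: Under H0, t = rho * sqrt((n-2)/(1-rho^2)) = 4.9360 ~ t(9).
Step 5: Two-sided p-value from the t-distribution with 9 df = 0.000807.
Step 6: alpha = 0.1. reject H0.

rho = 0.8545, p = 0.000807, reject H0 at alpha = 0.1.


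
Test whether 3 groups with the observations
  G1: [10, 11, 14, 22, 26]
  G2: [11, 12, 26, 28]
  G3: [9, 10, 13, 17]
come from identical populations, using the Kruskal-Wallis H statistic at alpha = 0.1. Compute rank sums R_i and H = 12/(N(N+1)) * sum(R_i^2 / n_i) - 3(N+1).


Step 1: Combine all N = 13 observations and assign midranks.
sorted (value, group, rank): (9,G3,1), (10,G1,2.5), (10,G3,2.5), (11,G1,4.5), (11,G2,4.5), (12,G2,6), (13,G3,7), (14,G1,8), (17,G3,9), (22,G1,10), (26,G1,11.5), (26,G2,11.5), (28,G2,13)
Step 2: Sum ranks within each group.
R_1 = 36.5 (n_1 = 5)
R_2 = 35 (n_2 = 4)
R_3 = 19.5 (n_3 = 4)
Step 3: H = 12/(N(N+1)) * sum(R_i^2/n_i) - 3(N+1)
     = 12/(13*14) * (36.5^2/5 + 35^2/4 + 19.5^2/4) - 3*14
     = 0.065934 * 667.763 - 42
     = 2.028297.
Step 4: Ties present; correction factor C = 1 - 18/(13^3 - 13) = 0.991758. Corrected H = 2.028297 / 0.991758 = 2.045152.
Step 5: Under H0, H ~ chi^2(2); p-value = 0.359667.
Step 6: alpha = 0.1. fail to reject H0.

H = 2.0452, df = 2, p = 0.359667, fail to reject H0.


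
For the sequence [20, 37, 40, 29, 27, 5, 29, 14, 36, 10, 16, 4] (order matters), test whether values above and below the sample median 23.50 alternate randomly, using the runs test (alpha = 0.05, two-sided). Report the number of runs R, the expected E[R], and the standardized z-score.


Step 1: Compute median = 23.50; label A = above, B = below.
Labels in order: BAAAABABABBB  (n_A = 6, n_B = 6)
Step 2: Count runs R = 7.
Step 3: Under H0 (random ordering), E[R] = 2*n_A*n_B/(n_A+n_B) + 1 = 2*6*6/12 + 1 = 7.0000.
        Var[R] = 2*n_A*n_B*(2*n_A*n_B - n_A - n_B) / ((n_A+n_B)^2 * (n_A+n_B-1)) = 4320/1584 = 2.7273.
        SD[R] = 1.6514.
Step 4: R = E[R], so z = 0 with no continuity correction.
Step 5: Two-sided p-value via normal approximation = 2*(1 - Phi(|z|)) = 1.000000.
Step 6: alpha = 0.05. fail to reject H0.

R = 7, z = 0.0000, p = 1.000000, fail to reject H0.


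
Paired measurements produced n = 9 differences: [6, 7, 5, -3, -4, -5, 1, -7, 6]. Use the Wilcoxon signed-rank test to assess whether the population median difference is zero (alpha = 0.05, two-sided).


Step 1: Drop any zero differences (none here) and take |d_i|.
|d| = [6, 7, 5, 3, 4, 5, 1, 7, 6]
Step 2: Midrank |d_i| (ties get averaged ranks).
ranks: |6|->6.5, |7|->8.5, |5|->4.5, |3|->2, |4|->3, |5|->4.5, |1|->1, |7|->8.5, |6|->6.5
Step 3: Attach original signs; sum ranks with positive sign and with negative sign.
W+ = 6.5 + 8.5 + 4.5 + 1 + 6.5 = 27
W- = 2 + 3 + 4.5 + 8.5 = 18
(Check: W+ + W- = 45 should equal n(n+1)/2 = 45.)
Step 4: Test statistic W = min(W+, W-) = 18.
Step 5: Ties in |d|, so use the tie-corrected normal approximation.
        E[W] = n(n+1)/4 = 9*10/4 = 22.5.
        Tie groups: |d|=5 (t=2), |d|=6 (t=2), |d|=7 (t=2); sum(t^3 - t) = 18.
        Var[W] = n(n+1)(2n+1)/24 - sum(t^3-t)/48 = 1710/24 - 18/48 = 70.875.
        z = (W - E[W]) / sqrt(Var[W]) = (18 - 22.5) / 8.4187 = -0.5345.
        Two-sided p = 2*Phi(z) = 0.592980.
Step 6: alpha = 0.05. fail to reject H0.

W+ = 27, W- = 18, W = min = 18, p = 0.592980, fail to reject H0.
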